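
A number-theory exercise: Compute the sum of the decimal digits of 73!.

315

73! = 4470115461512684340891257138125051110076800700282905015819080092370422104067183317016903680000000000000000
Sum of its 106 digits: 315.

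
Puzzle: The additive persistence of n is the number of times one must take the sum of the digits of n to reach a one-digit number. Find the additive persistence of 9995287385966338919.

3

9995287385966338919 → 119 → 11 → 2 (3 steps)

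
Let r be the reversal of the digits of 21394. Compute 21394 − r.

Reverse of 21394 is 49312.
21394 − 49312 = -27918

-27918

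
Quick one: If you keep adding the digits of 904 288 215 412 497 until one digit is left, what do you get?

9+0+4+2+8+8+2+1+5+4+1+2+4+9+7 = 66
6+6 = 12
1+2 = 3
(Equivalently, 904 288 215 412 497 mod 9 = 3.)

3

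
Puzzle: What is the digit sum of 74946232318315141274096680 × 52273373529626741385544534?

238

74946232318315141274096680 × 52273373529626741385544534 = 3917692396613470913241784089876603154985650761547120
Sum of its 52 digits: 238.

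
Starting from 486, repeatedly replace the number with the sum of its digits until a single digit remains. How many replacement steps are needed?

2

486 → 18 → 9 (2 steps)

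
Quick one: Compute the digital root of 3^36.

9

The digital root of n equals n mod 9 (or 9 when 9 | n), so we need 3^36 mod 9.
3^36 ≡ 0 (mod 9), so the digital root is 9.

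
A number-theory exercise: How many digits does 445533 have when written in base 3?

12

445533 in base 3 is 211122011020, which has 12 digits.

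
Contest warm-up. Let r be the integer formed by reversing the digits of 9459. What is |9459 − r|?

90

Reverse of 9459 is 9549.
|9459 − 9549| = 90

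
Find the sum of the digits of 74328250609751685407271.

7+4+3+2+8+2+5+0+6+0+9+7+5+1+6+8+5+4+0+7+2+7+1 = 99

99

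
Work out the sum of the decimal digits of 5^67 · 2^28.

134

5^67 · 2^28 = 18189894035458564758300781250000000000000000000000000000
Sum of its 56 digits: 134.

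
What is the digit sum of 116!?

729

116! = 33931086844518982011982560935885732032396635556994207701963662088123265314176330336254535971207181169698868584991941607780111073928236261199604691797570505851011072000000000000000000000000000
Sum of its 191 digits: 729.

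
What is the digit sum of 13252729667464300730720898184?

1+3+2+5+2+7+2+9+6+6+7+4+6+4+3+0+0+7+3+0+7+2+0+8+9+8+1+8+4 = 124

124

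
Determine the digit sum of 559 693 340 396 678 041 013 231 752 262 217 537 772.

163

5+5+9+6+9+3+3+4+0+3+9+6+6+7+8+0+4+1+0+1+3+2+3+1+7+5+2+2+6+2+2+1+7+5+3+7+7+7+2 = 163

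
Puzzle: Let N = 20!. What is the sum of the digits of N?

54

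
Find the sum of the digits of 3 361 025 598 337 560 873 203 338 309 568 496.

3+3+6+1+0+2+5+5+9+8+3+3+7+5+6+0+8+7+3+2+0+3+3+3+8+3+0+9+5+6+8+4+9+6 = 153

153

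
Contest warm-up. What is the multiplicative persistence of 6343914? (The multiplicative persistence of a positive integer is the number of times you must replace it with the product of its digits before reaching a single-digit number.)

6343914 → 7776 → 2058 → 0 (3 steps)

3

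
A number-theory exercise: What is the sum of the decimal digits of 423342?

18

4+2+3+3+4+2 = 18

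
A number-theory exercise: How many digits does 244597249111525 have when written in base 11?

244597249111525 in base 11 is 70A33124539332, which has 14 digits.

14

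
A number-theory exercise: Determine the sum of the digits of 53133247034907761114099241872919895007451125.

5+3+1+3+3+2+4+7+0+3+4+9+0+7+7+6+1+1+1+4+0+9+9+2+4+1+8+7+2+9+1+9+8+9+5+0+0+7+4+5+1+1+2+5 = 179

179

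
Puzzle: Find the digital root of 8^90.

The digital root of n equals n mod 9 (or 9 when 9 | n), so we need 8^90 mod 9.
8^90 ≡ 1 (mod 9), so the digital root is 1.

1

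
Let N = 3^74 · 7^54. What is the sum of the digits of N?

396

3^74 · 7^54 = 875521892296161913189774920413892635907521662707359815688262966696306787160461881
Sum of its 81 digits: 396.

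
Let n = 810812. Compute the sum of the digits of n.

20

8+1+0+8+1+2 = 20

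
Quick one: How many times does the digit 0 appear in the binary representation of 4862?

4

4862 in base 2 is 1001011111110.
The digit 0 appears 4 times.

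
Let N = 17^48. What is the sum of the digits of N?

244

17^48 = 115225400457255426923013053222916919834651165519677685328641
Sum of its 60 digits: 244.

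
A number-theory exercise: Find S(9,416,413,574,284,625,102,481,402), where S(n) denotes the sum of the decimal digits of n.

93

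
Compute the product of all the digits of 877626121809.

0

8×7×7×6×2×6×1×2×1×8×0×9 = 0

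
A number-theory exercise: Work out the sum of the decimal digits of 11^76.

349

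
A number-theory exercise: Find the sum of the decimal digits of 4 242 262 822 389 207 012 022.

4+2+4+2+2+6+2+8+2+2+3+8+9+2+0+7+0+1+2+0+2+2 = 70

70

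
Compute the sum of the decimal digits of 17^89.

521

17^89 = 32355938604243814834953228930022671958573652447416130728419673568773613853135920674790271577278638959930577297
Sum of its 110 digits: 521.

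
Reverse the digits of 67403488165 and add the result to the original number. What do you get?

Reverse of 67403488165 is 56188430476.
67403488165 + 56188430476 = 123591918641

123591918641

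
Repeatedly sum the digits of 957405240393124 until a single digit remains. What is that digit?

9+5+7+4+0+5+2+4+0+3+9+3+1+2+4 = 58
5+8 = 13
1+3 = 4

4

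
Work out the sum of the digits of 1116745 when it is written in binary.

7

1116745 in base 2 is 100010000101001001001.
Digit sum: 1+0+0+0+1+0+0+0+0+1+0+1+0+0+1+0+0+1+0+0+1 = 7.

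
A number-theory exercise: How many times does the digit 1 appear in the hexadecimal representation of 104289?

2

104289 in base 16 is 19761.
The digit 1 appears 2 times.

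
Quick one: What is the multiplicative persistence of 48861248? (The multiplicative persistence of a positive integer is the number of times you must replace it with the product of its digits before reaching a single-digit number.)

2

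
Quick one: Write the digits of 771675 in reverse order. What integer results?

Reversing 771675 gives 576177.

576177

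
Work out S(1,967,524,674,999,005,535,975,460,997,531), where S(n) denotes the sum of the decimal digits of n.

1+9+6+7+5+2+4+6+7+4+9+9+9+0+0+5+5+3+5+9+7+5+4+6+0+9+9+7+5+3+1 = 161

161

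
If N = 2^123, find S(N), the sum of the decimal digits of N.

170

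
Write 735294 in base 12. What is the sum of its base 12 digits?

32

735294 in base 12 is 2B5626.
Digit sum: 2+11+5+6+2+6 = 32.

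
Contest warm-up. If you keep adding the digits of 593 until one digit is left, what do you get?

8

5+9+3 = 17
1+7 = 8
(Equivalently, 593 mod 9 = 8.)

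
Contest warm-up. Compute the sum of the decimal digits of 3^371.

801

3^371 = 1027981978176517631099155826982875536287894430558811184401340558151789530042702738847082175735494628410105715092614925774461618238071836894204719624175087168763213320596107859547
Sum of its 178 digits: 801.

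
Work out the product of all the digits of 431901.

0

4×3×1×9×0×1 = 0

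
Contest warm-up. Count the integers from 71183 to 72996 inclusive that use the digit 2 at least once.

The integers in [71183, 72996] that use the digit 2 at least once: 71192, 71200, 71201, 71202, 71203, 71204, …, 72995, 72996.
1231 qualify.

1231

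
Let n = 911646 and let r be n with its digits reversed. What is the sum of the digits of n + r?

36

Reversal of 911646 is 646119; 911646 + 646119 = 1557765.
Digit sum of 1557765: 1+5+5+7+7+6+5 = 36.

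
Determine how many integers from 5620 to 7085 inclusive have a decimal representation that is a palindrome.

15

The integers in [5620, 7085] that have a decimal representation that is a palindrome: 5665, 5775, 5885, 5995, 6006, 6116, …, 6996, 7007.
15 qualify.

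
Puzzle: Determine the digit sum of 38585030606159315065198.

97

3+8+5+8+5+0+3+0+6+0+6+1+5+9+3+1+5+0+6+5+1+9+8 = 97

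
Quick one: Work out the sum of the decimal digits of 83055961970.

8+3+0+5+5+9+6+1+9+7+0 = 53

53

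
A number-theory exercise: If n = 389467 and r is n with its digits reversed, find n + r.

1154450

Reverse of 389467 is 764983.
389467 + 764983 = 1154450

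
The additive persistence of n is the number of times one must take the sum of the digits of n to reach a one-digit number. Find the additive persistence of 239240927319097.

239240927319097 → 67 → 13 → 4 (3 steps)

3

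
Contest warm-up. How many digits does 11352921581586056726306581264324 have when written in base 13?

28

11352921581586056726306581264324 in base 13 is 969B5AA5A8B92C7024B1434013B4, which has 28 digits.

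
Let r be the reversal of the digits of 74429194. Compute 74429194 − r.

25236747

Reverse of 74429194 is 49192447.
74429194 − 49192447 = 25236747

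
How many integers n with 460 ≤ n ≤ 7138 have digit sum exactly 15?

470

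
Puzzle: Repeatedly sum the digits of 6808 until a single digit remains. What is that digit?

6+8+0+8 = 22
2+2 = 4
(Equivalently, 6808 mod 9 = 4.)

4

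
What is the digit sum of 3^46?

3^46 = 8862938119652501095929
Sum of its 22 digits: 108.

108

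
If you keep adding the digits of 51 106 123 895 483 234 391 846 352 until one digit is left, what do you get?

7

5+1+1+0+6+1+2+3+8+9+5+4+8+3+2+3+4+3+9+1+8+4+6+3+5+2 = 106
1+0+6 = 7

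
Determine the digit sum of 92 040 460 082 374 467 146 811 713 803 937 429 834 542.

169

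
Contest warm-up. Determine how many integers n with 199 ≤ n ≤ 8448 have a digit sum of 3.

The integers in [199, 8448] that have a digit sum of 3: 201, 210, 300, 1002, 1011, 1020, …, 2100, 3000.
13 qualify.

13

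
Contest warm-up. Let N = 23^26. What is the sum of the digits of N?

23^26 = 254052654154149545721997685422868689
Sum of its 36 digits: 178.

178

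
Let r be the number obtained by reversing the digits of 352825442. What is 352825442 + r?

597353695

Reverse of 352825442 is 244528253.
352825442 + 244528253 = 597353695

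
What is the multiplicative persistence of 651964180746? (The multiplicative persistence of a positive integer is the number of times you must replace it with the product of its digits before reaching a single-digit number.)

651964180746 → 0 (1 step)

1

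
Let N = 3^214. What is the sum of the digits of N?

468

3^214 = 1270423474759653869629541561076150845955791897804153619017016830174265472113710400894469189601786418969
Sum of its 103 digits: 468.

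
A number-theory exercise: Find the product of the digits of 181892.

1152

1×8×1×8×9×2 = 1152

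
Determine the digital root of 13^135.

The digital root of n equals n mod 9 (or 9 when 9 | n), so we need 13^135 mod 9.
13^135 ≡ 1 (mod 9), so the digital root is 1.

1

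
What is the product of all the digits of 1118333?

1×1×1×8×3×3×3 = 216

216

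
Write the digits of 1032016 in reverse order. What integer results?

6102301

Reversing 1032016 gives 6102301.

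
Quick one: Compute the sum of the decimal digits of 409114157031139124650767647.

104

4+0+9+1+1+4+1+5+7+0+3+1+1+3+9+1+2+4+6+5+0+7+6+7+6+4+7 = 104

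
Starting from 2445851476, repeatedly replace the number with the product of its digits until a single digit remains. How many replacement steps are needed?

2

2445851476 → 1075200 → 0 (2 steps)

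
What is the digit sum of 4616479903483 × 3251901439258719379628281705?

163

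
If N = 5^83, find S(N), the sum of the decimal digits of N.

290

5^83 = 10339757656912845935892608650874535669572651386260986328125
Sum of its 59 digits: 290.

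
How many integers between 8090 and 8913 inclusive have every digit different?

The integers in [8090, 8913] that have every digit different: 8091, 8092, 8093, 8094, 8095, 8096, …, 8912, 8913.
409 qualify.

409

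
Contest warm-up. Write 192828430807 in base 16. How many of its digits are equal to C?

192828430807 in base 16 is 2CE57859D7.
The digit C appears 1 time.

1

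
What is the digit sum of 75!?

75! = 24809140811395398091946477116594033660926243886570122837795894512655842677572867409443815424000000000000000000
Sum of its 110 digits: 432.

432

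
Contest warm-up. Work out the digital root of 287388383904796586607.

9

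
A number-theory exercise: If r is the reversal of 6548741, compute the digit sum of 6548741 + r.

34

Reversal of 6548741 is 1478456; 6548741 + 1478456 = 8027197.
Digit sum of 8027197: 8+0+2+7+1+9+7 = 34.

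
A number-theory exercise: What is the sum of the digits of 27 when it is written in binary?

27 in base 2 is 11011.
Digit sum: 1+1+0+1+1 = 4.

4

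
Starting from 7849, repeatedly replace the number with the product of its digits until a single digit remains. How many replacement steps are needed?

7849 → 2016 → 0 (2 steps)

2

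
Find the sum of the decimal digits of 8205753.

30

8+2+0+5+7+5+3 = 30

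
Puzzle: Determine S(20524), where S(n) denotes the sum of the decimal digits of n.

13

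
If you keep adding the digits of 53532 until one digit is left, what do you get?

9

5+3+5+3+2 = 18
1+8 = 9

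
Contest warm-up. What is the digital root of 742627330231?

4

7+4+2+6+2+7+3+3+0+2+3+1 = 40
4+0 = 4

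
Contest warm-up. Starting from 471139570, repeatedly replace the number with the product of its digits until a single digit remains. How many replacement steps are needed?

1

471139570 → 0 (1 step)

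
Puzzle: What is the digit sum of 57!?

270

57! = 40526919504877216755680601905432322134980384796226602145184481280000000000000
Sum of its 77 digits: 270.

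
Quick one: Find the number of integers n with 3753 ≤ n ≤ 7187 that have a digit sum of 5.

The integers in [3753, 7187] that have a digit sum of 5: 4001, 4010, 4100, 5000.
4 qualify.

4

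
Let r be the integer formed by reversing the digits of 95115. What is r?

51159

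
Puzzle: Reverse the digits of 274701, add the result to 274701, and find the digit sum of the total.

Reversal of 274701 is 107472; 274701 + 107472 = 382173.
Digit sum of 382173: 3+8+2+1+7+3 = 24.

24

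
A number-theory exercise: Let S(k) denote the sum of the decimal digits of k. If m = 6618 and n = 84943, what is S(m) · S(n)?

S(6618) = 6+6+1+8 = 21.
S(84943) = 8+4+9+4+3 = 28.
21 · 28 = 588.

588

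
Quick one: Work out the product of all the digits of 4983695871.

13063680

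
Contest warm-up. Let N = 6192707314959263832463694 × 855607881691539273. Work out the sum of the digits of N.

222

6192707314959263832463694 × 855607881691539273 = 5298529187687995643502911568089550747654462
Sum of its 43 digits: 222.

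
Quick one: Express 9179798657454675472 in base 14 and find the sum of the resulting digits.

105

9179798657454675472 in base 14 is 43018849968D7742C.
Digit sum: 4+3+0+1+8+8+4+9+9+6+8+13+7+7+4+2+12 = 105.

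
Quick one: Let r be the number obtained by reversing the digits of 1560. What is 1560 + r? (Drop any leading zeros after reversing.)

2211

Reverse of 1560 is 651.
1560 + 651 = 2211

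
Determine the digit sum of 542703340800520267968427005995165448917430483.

5+4+2+7+0+3+3+4+0+8+0+0+5+2+0+2+6+7+9+6+8+4+2+7+0+0+5+9+9+5+1+6+5+4+4+8+9+1+7+4+3+0+4+8+3 = 189

189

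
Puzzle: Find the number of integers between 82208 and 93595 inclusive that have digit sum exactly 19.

The integers in [82208, 93595] that have digit sum exactly 19: 82216, 82225, 82234, 82243, 82252, 82261, …, 93511, 93520.
392 qualify.

392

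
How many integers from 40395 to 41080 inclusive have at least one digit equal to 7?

The integers in [40395, 41080] that have at least one digit equal to 7: 40397, 40407, 40417, 40427, 40437, 40447, …, 41078, 41079.
213 qualify.

213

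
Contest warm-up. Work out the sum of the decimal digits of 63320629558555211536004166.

99

6+3+3+2+0+6+2+9+5+5+8+5+5+5+2+1+1+5+3+6+0+0+4+1+6+6 = 99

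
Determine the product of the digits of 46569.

4×6×5×6×9 = 6480

6480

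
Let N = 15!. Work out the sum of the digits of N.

15! = 1307674368000
Sum of its 13 digits: 45.

45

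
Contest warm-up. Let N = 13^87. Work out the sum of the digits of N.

13^87 = 8185998310860815599380499312330298539006431803783718344702355823859470167514304642248928162666917
Sum of its 97 digits: 442.

442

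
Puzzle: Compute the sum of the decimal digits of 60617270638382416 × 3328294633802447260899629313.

171

60617270638382416 × 3328294633802447260899629313 = 201752136581478841761354822091723204337360208
Sum of its 45 digits: 171.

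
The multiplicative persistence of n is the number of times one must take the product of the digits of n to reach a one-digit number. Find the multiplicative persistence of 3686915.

3686915 → 38880 → 0 (2 steps)

2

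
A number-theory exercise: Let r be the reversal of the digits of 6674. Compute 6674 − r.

Reverse of 6674 is 4766.
6674 − 4766 = 1908

1908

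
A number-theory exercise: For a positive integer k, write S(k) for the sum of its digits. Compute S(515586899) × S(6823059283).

S(515586899) = 5+1+5+5+8+6+8+9+9 = 56.
S(6823059283) = 6+8+2+3+0+5+9+2+8+3 = 46.
56 · 46 = 2576.

2576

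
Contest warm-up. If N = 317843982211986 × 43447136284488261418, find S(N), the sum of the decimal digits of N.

153

317843982211986 × 43447136284488261418 = 13809410812368618473757615060956148
Sum of its 35 digits: 153.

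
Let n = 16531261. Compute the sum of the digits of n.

25

1+6+5+3+1+2+6+1 = 25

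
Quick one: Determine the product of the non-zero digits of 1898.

1×8×9×8 = 576

576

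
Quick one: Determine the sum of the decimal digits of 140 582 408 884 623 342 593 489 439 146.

1+4+0+5+8+2+4+0+8+8+8+4+6+2+3+3+4+2+5+9+3+4+8+9+4+3+9+1+4+6 = 137

137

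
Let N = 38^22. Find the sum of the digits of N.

151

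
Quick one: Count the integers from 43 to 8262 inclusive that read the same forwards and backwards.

The integers in [43, 8262] that read the same forwards and backwards: 44, 55, 66, 77, 88, 99, …, 8118, 8228.
169 qualify.

169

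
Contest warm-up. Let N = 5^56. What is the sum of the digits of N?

5^56 = 1387778780781445675529539585113525390625
Sum of its 40 digits: 196.

196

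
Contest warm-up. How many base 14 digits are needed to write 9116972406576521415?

17

9116972406576521415 in base 14 is 42866602CA3ACA595, which has 17 digits.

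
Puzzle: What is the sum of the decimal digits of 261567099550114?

61

2+6+1+5+6+7+0+9+9+5+5+0+1+1+4 = 61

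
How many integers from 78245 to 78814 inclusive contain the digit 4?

188

The integers in [78245, 78814] that contain the digit 4: 78245, 78246, 78247, 78248, 78249, 78254, …, 78804, 78814.
188 qualify.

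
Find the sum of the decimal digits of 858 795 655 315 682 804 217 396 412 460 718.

8+5+8+7+9+5+6+5+5+3+1+5+6+8+2+8+0+4+2+1+7+3+9+6+4+1+2+4+6+0+7+1+8 = 156

156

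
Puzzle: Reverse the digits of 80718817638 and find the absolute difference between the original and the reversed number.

Reverse of 80718817638 is 83671881708.
|80718817638 − 83671881708| = 2953064070

2953064070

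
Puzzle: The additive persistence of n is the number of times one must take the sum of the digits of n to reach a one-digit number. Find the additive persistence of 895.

895 → 22 → 4 (2 steps)

2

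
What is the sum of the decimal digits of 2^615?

2^615 = 135971326161092377264534580877431968596375838138120172339057699379303311324378174141225600579898697131235668348479104259928724310439093053288837114564246362097620805333860664072122400768
Sum of its 186 digits: 809.

809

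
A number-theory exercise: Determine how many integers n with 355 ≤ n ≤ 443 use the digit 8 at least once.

18

The integers in [355, 443] that use the digit 8 at least once: 358, 368, 378, 380, 381, 382, …, 428, 438.
18 qualify.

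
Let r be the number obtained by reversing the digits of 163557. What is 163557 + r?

918918

Reverse of 163557 is 755361.
163557 + 755361 = 918918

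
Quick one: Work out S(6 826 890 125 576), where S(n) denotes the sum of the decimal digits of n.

65

6+8+2+6+8+9+0+1+2+5+5+7+6 = 65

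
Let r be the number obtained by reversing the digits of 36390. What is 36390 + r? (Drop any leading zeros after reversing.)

45753

Reverse of 36390 is 9363.
36390 + 9363 = 45753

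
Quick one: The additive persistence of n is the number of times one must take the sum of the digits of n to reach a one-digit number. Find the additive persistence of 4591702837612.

3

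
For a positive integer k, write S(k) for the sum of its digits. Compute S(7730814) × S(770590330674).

S(7730814) = 7+7+3+0+8+1+4 = 30.
S(770590330674) = 7+7+0+5+9+0+3+3+0+6+7+4 = 51.
30 · 51 = 1530.

1530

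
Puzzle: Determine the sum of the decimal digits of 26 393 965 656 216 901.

79

2+6+3+9+3+9+6+5+6+5+6+2+1+6+9+0+1 = 79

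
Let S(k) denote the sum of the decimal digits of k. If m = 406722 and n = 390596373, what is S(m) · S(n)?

945

S(406722) = 4+0+6+7+2+2 = 21.
S(390596373) = 3+9+0+5+9+6+3+7+3 = 45.
21 · 45 = 945.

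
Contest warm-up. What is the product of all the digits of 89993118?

8×9×9×9×3×1×1×8 = 139968

139968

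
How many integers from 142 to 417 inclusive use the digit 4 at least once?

69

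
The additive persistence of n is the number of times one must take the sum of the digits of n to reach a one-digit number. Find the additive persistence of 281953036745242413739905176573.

281953036745242413739905176573 → 131 → 5 (2 steps)

2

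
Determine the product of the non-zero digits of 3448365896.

14929920

3×4×4×8×3×6×5×8×9×6 = 14929920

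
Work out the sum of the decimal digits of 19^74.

388

19^74 = 42439129824447471520208553699316782082156065318222202558554334018390269381432740632277521846921
Sum of its 95 digits: 388.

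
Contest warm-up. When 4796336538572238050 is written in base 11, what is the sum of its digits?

4796336538572238050 in base 11 is 9542286A6A15447746.
Digit sum: 9+5+4+2+2+8+6+10+6+10+1+5+4+4+7+7+4+6 = 100.

100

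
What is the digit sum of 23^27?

23^27 = 5843211045545439551605946764725979847
Sum of its 37 digits: 179.

179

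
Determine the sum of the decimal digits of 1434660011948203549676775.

108

1+4+3+4+6+6+0+0+1+1+9+4+8+2+0+3+5+4+9+6+7+6+7+7+5 = 108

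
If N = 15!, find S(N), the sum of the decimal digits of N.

45

15! = 1307674368000
Sum of its 13 digits: 45.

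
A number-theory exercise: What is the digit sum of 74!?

378

74! = 330788544151938641225953028221253782145683251820934971170611926835411235700971565459250872320000000000000000
Sum of its 108 digits: 378.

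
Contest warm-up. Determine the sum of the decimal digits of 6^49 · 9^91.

567

6^49 · 9^91 = 92359086288586253667310077453329481282061090973642724142918049896346918268810662781698614533251332268032553241865686261694464
Sum of its 125 digits: 567.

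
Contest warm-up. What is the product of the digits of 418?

32

4×1×8 = 32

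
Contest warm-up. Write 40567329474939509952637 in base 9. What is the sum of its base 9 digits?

93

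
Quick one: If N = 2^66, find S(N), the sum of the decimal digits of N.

2^66 = 73786976294838206464
Sum of its 20 digits: 109.

109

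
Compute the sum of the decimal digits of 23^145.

23^145 = 282186493234818581154142512979035159516921447709720108936071149480815335424979513318136832332969187708262504049073275450402213978406087355495426045106684346269876393343892972357615705324291746331543
Sum of its 198 digits: 860.

860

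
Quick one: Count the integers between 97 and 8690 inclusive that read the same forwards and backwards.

The integers in [97, 8690] that read the same forwards and backwards: 99, 101, 111, 121, 131, 141, …, 8558, 8668.
168 qualify.

168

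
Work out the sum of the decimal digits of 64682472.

6+4+6+8+2+4+7+2 = 39

39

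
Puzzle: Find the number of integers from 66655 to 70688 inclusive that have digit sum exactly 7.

The integers in [66655, 70688] that have digit sum exactly 7: 70000.
1 qualifies.

1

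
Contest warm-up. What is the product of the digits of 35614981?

25920

3×5×6×1×4×9×8×1 = 25920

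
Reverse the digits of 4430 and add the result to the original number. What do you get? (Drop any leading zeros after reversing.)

Reverse of 4430 is 344.
4430 + 344 = 4774

4774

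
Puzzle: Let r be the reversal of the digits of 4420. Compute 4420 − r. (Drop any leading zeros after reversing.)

4176

Reverse of 4420 is 244.
4420 − 244 = 4176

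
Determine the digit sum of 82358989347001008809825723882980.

8+2+3+5+8+9+8+9+3+4+7+0+0+1+0+0+8+8+0+9+8+2+5+7+2+3+8+8+2+9+8+0 = 154

154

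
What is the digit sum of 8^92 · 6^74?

630

8^92 · 6^74 = 465019678591104180279863490704750084441458519816414167602155891386141664759483313760460325624937844008792238952628789025665141231491645177856
Sum of its 141 digits: 630.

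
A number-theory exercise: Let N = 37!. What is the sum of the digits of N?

153

37! = 13763753091226345046315979581580902400000000
Sum of its 44 digits: 153.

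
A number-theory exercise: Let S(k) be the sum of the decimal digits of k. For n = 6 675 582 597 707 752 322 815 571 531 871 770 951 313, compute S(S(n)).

12

First digit sum: 183.
1+8+3 = 12.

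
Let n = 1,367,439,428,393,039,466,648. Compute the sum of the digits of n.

108

1+3+6+7+4+3+9+4+2+8+3+9+3+0+3+9+4+6+6+6+4+8 = 108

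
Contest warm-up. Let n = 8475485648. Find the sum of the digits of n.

59

8+4+7+5+4+8+5+6+4+8 = 59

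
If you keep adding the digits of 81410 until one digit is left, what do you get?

8+1+4+1+0 = 14
1+4 = 5
(Equivalently, 81410 mod 9 = 5.)

5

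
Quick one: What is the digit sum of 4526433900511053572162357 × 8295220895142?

4526433900511053572162357 × 8295220895142 = 37547769071998396384138143726096569694
Sum of its 38 digits: 204.

204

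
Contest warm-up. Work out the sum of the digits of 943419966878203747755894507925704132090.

9+4+3+4+1+9+9+6+6+8+7+8+2+0+3+7+4+7+7+5+5+8+9+4+5+0+7+9+2+5+7+0+4+1+3+2+0+9+0 = 189

189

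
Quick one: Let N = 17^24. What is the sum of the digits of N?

109

17^24 = 339448671314611904643504117121
Sum of its 30 digits: 109.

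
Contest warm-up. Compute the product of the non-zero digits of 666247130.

6×6×6×2×4×7×1×3 = 36288

36288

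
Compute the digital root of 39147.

6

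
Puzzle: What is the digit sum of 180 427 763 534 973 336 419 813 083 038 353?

140

1+8+0+4+2+7+7+6+3+5+3+4+9+7+3+3+3+6+4+1+9+8+1+3+0+8+3+0+3+8+3+5+3 = 140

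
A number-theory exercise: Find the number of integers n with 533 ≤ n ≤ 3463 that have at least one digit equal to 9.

797

The integers in [533, 3463] that have at least one digit equal to 9: 539, 549, 559, 569, 579, 589, …, 3449, 3459.
797 qualify.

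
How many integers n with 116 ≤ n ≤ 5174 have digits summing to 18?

344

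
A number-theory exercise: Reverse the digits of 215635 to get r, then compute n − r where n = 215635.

Reverse of 215635 is 536512.
215635 − 536512 = -320877

-320877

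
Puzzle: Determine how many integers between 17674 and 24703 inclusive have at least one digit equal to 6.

The integers in [17674, 24703] that have at least one digit equal to 6: 17674, 17675, 17676, 17677, 17678, 17679, …, 24698, 24699.
1923 qualify.

1923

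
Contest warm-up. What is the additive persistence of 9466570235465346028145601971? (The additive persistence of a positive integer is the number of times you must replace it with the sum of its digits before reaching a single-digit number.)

9466570235465346028145601971 → 119 → 11 → 2 (3 steps)

3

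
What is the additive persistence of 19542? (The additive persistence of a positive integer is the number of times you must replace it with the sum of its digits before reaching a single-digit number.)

19542 → 21 → 3 (2 steps)

2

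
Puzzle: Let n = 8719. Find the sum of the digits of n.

25

8+7+1+9 = 25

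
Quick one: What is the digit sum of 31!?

135

31! = 8222838654177922817725562880000000
Sum of its 34 digits: 135.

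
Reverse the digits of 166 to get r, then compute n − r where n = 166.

-495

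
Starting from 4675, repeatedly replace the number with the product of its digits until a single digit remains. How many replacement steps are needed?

2

4675 → 840 → 0 (2 steps)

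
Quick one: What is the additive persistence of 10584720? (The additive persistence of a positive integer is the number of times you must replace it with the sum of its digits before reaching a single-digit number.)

2

10584720 → 27 → 9 (2 steps)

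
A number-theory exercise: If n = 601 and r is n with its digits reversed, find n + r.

707

Reverse of 601 is 106.
601 + 106 = 707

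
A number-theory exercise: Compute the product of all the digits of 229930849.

0

2×2×9×9×3×0×8×4×9 = 0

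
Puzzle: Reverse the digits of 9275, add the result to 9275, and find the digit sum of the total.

10

Reversal of 9275 is 5729; 9275 + 5729 = 15004.
Digit sum of 15004: 1+5+0+0+4 = 10.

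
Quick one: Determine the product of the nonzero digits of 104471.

1×4×4×7×1 = 112

112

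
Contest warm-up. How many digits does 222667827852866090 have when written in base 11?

222667827852866090 in base 11 is 49339917531710972, which has 17 digits.

17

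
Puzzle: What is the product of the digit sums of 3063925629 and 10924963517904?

2700

S(3063925629) = 3+0+6+3+9+2+5+6+2+9 = 45.
S(10924963517904) = 1+0+9+2+4+9+6+3+5+1+7+9+0+4 = 60.
45 · 60 = 2700.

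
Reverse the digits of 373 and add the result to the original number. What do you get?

Reverse of 373 is 373.
373 + 373 = 746

746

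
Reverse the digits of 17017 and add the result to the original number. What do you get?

Reverse of 17017 is 71071.
17017 + 71071 = 88088

88088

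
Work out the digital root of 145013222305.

1

1+4+5+0+1+3+2+2+2+3+0+5 = 28
2+8 = 10
1+0 = 1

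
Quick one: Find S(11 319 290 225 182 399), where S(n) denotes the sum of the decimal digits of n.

67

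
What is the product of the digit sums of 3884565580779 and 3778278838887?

S(3884565580779) = 3+8+8+4+5+6+5+5+8+0+7+7+9 = 75.
S(3778278838887) = 3+7+7+8+2+7+8+8+3+8+8+8+7 = 84.
75 · 84 = 6300.

6300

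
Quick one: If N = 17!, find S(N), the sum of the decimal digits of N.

63

17! = 355687428096000
Sum of its 15 digits: 63.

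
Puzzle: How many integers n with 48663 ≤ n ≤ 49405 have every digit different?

264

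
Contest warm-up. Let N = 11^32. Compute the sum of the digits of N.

139

11^32 = 2111377674535255285545615254209921
Sum of its 34 digits: 139.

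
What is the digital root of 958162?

9+5+8+1+6+2 = 31
3+1 = 4
(Equivalently, 958162 mod 9 = 4.)

4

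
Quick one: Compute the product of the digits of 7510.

0

7×5×1×0 = 0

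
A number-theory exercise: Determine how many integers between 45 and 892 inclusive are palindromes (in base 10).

84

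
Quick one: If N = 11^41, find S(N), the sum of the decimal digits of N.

11^41 = 4978518112499354698647829163838661251242411
Sum of its 43 digits: 203.

203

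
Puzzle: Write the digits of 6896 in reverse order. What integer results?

Reversing 6896 gives 6986.

6986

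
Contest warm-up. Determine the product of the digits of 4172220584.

4×1×7×2×2×2×0×5×8×4 = 0

0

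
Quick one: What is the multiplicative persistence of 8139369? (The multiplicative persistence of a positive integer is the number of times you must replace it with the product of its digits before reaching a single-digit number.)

5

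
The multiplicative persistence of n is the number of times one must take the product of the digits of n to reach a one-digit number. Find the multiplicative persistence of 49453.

49453 → 2160 → 0 (2 steps)

2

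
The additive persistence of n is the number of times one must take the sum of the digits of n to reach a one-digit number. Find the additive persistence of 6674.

6674 → 23 → 5 (2 steps)

2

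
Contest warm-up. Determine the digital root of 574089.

6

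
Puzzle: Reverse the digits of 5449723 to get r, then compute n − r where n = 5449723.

Reverse of 5449723 is 3279445.
5449723 − 3279445 = 2170278

2170278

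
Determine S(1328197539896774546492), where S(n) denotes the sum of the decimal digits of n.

1+3+2+8+1+9+7+5+3+9+8+9+6+7+7+4+5+4+6+4+9+2 = 119

119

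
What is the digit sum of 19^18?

19^18 = 104127350297911241532841
Sum of its 24 digits: 82.

82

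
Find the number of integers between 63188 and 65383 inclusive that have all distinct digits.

The integers in [63188, 65383] that have all distinct digits: 63189, 63190, 63192, 63194, 63195, 63197, …, 65381, 65382.
754 qualify.

754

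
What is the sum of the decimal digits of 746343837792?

63

7+4+6+3+4+3+8+3+7+7+9+2 = 63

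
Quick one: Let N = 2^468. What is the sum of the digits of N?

613

2^468 = 762145642166990290864647761179972242614403843424065222377723867096038022172794340849684107193235344521442121855812163792833978437326241529856
Sum of its 141 digits: 613.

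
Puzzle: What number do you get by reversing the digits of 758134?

Reversing 758134 gives 431857.

431857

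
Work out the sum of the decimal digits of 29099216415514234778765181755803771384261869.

2+9+0+9+9+2+1+6+4+1+5+5+1+4+2+3+4+7+7+8+7+6+5+1+8+1+7+5+5+8+0+3+7+7+1+3+8+4+2+6+1+8+6+9 = 207

207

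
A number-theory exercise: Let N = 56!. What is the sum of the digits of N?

56! = 710998587804863451854045647463724949736497978881168458687447040000000000000
Sum of its 75 digits: 333.

333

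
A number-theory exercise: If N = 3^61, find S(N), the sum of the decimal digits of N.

3^61 = 127173474825648610542883299603
Sum of its 30 digits: 135.

135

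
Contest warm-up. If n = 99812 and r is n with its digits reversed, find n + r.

Reverse of 99812 is 21899.
99812 + 21899 = 121711

121711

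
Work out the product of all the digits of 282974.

8064

2×8×2×9×7×4 = 8064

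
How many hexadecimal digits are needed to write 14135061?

14135061 in base 16 is D7AF15, which has 6 digits.

6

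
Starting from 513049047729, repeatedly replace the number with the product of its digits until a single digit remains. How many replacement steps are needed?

1

513049047729 → 0 (1 step)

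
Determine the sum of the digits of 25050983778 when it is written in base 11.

78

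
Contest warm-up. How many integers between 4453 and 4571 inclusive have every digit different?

37

The integers in [4453, 4571] that have every digit different: 4501, 4502, 4503, 4506, 4507, 4508, …, 4570, 4571.
37 qualify.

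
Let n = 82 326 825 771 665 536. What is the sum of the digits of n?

82

8+2+3+2+6+8+2+5+7+7+1+6+6+5+5+3+6 = 82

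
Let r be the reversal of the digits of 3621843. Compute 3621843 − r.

Reverse of 3621843 is 3481263.
3621843 − 3481263 = 140580

140580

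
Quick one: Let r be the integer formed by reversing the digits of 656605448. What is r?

844506656

Reversing 656605448 gives 844506656.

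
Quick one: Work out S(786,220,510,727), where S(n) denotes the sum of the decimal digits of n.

47

7+8+6+2+2+0+5+1+0+7+2+7 = 47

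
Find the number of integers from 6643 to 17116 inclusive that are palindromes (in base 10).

The integers in [6643, 17116] that are palindromes (in base 10): 6666, 6776, 6886, 6996, 7007, 7117, …, 16961, 17071.
105 qualify.

105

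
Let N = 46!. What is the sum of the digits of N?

46! = 5502622159812088949850305428800254892961651752960000000000
Sum of its 58 digits: 216.

216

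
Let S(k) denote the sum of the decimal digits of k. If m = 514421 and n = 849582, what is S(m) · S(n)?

S(514421) = 5+1+4+4+2+1 = 17.
S(849582) = 8+4+9+5+8+2 = 36.
17 · 36 = 612.

612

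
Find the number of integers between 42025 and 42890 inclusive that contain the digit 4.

The integers in [42025, 42890] that contain the digit 4: 42025, 42026, 42027, 42028, 42029, 42030, …, 42889, 42890.
866 qualify.

866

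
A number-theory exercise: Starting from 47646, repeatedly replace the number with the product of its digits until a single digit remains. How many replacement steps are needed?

2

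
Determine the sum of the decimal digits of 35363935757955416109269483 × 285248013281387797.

188

35363935757955416109269483 × 285248013281387797 = 10087492416767411363937910670492930100698951
Sum of its 44 digits: 188.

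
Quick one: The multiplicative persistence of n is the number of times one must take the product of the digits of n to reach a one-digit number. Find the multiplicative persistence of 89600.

1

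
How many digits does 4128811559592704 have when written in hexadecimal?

13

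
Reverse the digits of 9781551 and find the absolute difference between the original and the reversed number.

8229672

Reverse of 9781551 is 1551879.
|9781551 − 1551879| = 8229672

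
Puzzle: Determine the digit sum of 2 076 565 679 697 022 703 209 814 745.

2+0+7+6+5+6+5+6+7+9+6+9+7+0+2+2+7+0+3+2+0+9+8+1+4+7+4+5 = 129

129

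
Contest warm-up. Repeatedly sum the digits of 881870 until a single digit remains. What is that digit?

5

8+8+1+8+7+0 = 32
3+2 = 5
(Equivalently, 881870 mod 9 = 5.)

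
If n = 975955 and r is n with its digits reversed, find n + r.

1535534

Reverse of 975955 is 559579.
975955 + 559579 = 1535534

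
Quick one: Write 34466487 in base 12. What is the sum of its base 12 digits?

34466487 in base 12 is B661A73.
Digit sum: 11+6+6+1+10+7+3 = 44.

44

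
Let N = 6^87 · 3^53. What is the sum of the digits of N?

387

6^87 · 3^53 = 969583650230155076295091947674324929839713235418456147806018620611047501836042263231545212928
Sum of its 93 digits: 387.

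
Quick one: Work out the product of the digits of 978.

9×7×8 = 504

504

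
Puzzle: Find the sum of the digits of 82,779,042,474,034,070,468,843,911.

112

8+2+7+7+9+0+4+2+4+7+4+0+3+4+0+7+0+4+6+8+8+4+3+9+1+1 = 112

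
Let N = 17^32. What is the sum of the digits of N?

172

17^32 = 2367911594760467245844106297320951247361
Sum of its 40 digits: 172.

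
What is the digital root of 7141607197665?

6

7+1+4+1+6+0+7+1+9+7+6+6+5 = 60
6+0 = 6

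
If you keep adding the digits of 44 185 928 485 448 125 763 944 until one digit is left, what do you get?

7

4+4+1+8+5+9+2+8+4+8+5+4+4+8+1+2+5+7+6+3+9+4+4 = 115
1+1+5 = 7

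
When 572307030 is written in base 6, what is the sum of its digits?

30

572307030 in base 6 is 132442305330.
Digit sum: 1+3+2+4+4+2+3+0+5+3+3+0 = 30.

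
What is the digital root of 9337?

4

9+3+3+7 = 22
2+2 = 4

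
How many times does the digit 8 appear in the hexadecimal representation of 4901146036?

4901146036 in base 16 is 124218DB4.
The digit 8 appears 1 time.

1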